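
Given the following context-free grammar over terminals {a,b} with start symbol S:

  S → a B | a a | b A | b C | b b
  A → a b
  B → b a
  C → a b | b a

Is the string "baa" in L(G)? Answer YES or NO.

Convert to CNF:
  S -> T0 B | T0 T0 | T1 A | T1 C | T1 T1
  A -> T0 T1
  B -> T1 T0
  C -> T0 T1 | T1 T0
  T0 -> a
  T1 -> b

Fill CYK table bottom-up:
  [0..0]={T1}  "b"  orig:{}
  [1..1]={T0}  "a"  orig:{}
  [2..2]={T0}  "a"  orig:{}
  [0..1]={B,C}  "ba"
  [1..2]={S}  "aa"
  [0..2]=∅  "baa"

S ∉ T[0,2] ⇒ NO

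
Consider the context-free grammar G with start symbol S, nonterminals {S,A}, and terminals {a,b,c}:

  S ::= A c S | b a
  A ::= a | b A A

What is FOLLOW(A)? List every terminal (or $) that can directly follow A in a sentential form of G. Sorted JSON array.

FIRST iteration:
iter 1:
  A via A→a: +{a}
  A via A→b A A: +{b}
  S via S→A c S: +{a,b}
  S: {a,b}  A: {a,b}
iter 2: (stable)
  S: {a,b}  A: {a,b}

FOLLOW iteration:
FOLLOW(S) := {$}
iter 1:
  A→b A A: FOLLOW(A) ⊇ FIRST(A) = {a,b}; new: +{a,b}
  S→A c S: FOLLOW(A) ⊇ FIRST(c) = {c}; new: +{c}
  FOLLOW[S]={$}  FOLLOW[A]={a,b,c}
iter 2: done
  FOLLOW[S]={$}  FOLLOW[A]={a,b,c}

FOLLOW(A) = ["a", "b", "c"]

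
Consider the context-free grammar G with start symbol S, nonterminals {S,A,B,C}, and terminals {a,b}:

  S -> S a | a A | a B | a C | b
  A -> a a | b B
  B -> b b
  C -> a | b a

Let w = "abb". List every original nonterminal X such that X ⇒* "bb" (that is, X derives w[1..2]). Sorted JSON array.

CNF form of G:
  S -> S T0 | T0 A | T0 B | T0 C | b
  A -> T0 T0 | T1 B
  B -> T1 T1
  C -> T1 T0 | a
  T0 -> a
  T1 -> b

CYK table (by increasing span) (cells [i..j] with 1 ≤ i ≤ j ≤ 2 only):
  cell(1,1) b: {S,T1}  orig:{S}
  cell(2,2) b: {S,T1}  orig:{S}
  cell(1,2) bb: {B}

Original NTs in T[1,2] deriving "bb": ["B"]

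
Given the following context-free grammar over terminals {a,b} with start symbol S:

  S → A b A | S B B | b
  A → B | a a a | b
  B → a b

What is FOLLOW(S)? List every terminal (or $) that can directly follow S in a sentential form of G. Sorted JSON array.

FIRST sets, iterate to fixpoint:
[1]
  A via A→a a a: +{a}
  A via A→b: +{b}
  B via B→a b: +{a}
  S via S→A b A: +{a,b}
  S: {a,b}  A: {a,b}  B: {a}
[2] (stable)
  S: {a,b}  A: {a,b}  B: {a}

Compute FOLLOW by fixpoint:
initialize: $ ∈ FOLLOW(S)
[1]
  S→A b A: FOLLOW(A) ⊇ FIRST(b) = {b}; new: +{b}
  S→A b A: FOLLOW(A) ⊇ FOLLOW(S) ⊇ {$}; new: +{$}
  S→S B B: FOLLOW(S) ⊇ FIRST(B) = {a}; new: +{a}
  S→S B B: FOLLOW(B) ⊇ FIRST(B) = {a}; new: +{a}
  S→S B B: FOLLOW(B) ⊇ FOLLOW(S) ⊇ {$,a}; new: +{$}
  S: {$,a}  A: {$,b}  B: {$,a}
[2]
  A→B: FOLLOW(B) ⊇ FOLLOW(A) ⊇ {$,b}; new: +{b}
  S→A b A: FOLLOW(A) ⊇ FOLLOW(S) ⊇ {$,a}; new: +{a}
  S: {$,a}  A: {$,a,b}  B: {$,a,b}
[3] (no change)
  S: {$,a}  A: {$,a,b}  B: {$,a,b}

FOLLOW(S) = ["$", "a"]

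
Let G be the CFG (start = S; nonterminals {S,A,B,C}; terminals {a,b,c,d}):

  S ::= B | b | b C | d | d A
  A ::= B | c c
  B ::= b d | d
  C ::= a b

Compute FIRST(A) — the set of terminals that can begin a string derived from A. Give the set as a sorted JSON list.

Compute FIRST by fixpoint:
pass 1:
  A via A→c c: +{c}
  B via B→b d: +{b}
  B via B→d: +{d}
  C via C→a b: +{a}
  S via S→B: +{b,d}
  S: {b,d}  A: {c}  B: {b,d}  C: {a}
pass 2:
  A via A→B: +{b,d}
  S: {b,d}  A: {b,c,d}  B: {b,d}  C: {a}
pass 3: done
  S: {b,d}  A: {b,c,d}  B: {b,d}  C: {a}

FIRST(A) = ["b", "c", "d"]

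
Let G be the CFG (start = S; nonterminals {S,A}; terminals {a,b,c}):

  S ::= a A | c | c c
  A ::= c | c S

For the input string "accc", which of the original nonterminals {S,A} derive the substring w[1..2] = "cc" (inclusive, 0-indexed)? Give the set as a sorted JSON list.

Convert to CNF:
  S -> T0 T0 | T1 A | c
  A -> T0 S | c
  T0 -> c
  T1 -> a

CYK table (by increasing span) — only the sub-triangle for w[1..2]:
  cell(1,1) c: {A,S,T0}  orig:{A,S}
  cell(2,2) c: {A,S,T0}  orig:{A,S}
  cell(1,2) cc: {A,S}

Original NTs in T[1,2] deriving "cc": ["A", "S"]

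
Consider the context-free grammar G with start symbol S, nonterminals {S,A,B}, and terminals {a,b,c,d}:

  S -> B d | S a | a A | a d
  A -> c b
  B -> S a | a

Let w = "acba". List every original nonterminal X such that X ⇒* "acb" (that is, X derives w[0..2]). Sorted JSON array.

Convert to CNF:
  S -> B T3 | S T2 | T2 A | T2 T3
  A -> T0 T1
  B -> S T2 | a
  T0 -> c
  T1 -> b
  T2 -> a
  T3 -> d

CYK fill, restricted to cells inside w[0..2]:
  [0..0]={B,T2}  "a"  orig:{B}
  [1..1]={T0}  "c"  orig:{}
  [2..2]={T1}  "b"  orig:{}
  [0..1]=∅  "ac"
  [1..2]={A}  "cb"
  [0..2]={S}  "acb"

Original NTs in T[0,2] deriving "acb": ["S"]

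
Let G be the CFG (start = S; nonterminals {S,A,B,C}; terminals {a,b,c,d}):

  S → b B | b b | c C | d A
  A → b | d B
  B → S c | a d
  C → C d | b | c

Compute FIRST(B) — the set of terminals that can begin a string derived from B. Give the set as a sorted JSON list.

Compute FIRST by fixpoint:
pass 1:
  A via A→b: +{b}
  A via A→d B: +{d}
  B via B→a d: +{a}
  C via C→b: +{b}
  C via C→c: +{c}
  S via S→b B: +{b}
  S via S→c C: +{c}
  S via S→d A: +{d}
  S: {b,c,d}  A: {b,d}  B: {a}  C: {b,c}
pass 2:
  B via B→S c: +{b,c,d}
  S: {b,c,d}  A: {b,d}  B: {a,b,c,d}  C: {b,c}
pass 3: (stable)
  S: {b,c,d}  A: {b,d}  B: {a,b,c,d}  C: {b,c}

FIRST(B) = ["a", "b", "c", "d"]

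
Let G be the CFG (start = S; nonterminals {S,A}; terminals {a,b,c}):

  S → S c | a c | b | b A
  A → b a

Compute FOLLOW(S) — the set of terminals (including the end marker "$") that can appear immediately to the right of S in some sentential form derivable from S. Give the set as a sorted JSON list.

FIRST iteration:
[1]
  A via A→b a: +{b}
  S via S→a c: +{a}
  S via S→b: +{b}
  FIRST[S]={a,b}  FIRST[A]={b}
[2] (no change)
  FIRST[S]={a,b}  FIRST[A]={b}

Compute FOLLOW by fixpoint:
FOLLOW(S) := {$}
iter 1:
  S→S c: FOLLOW(S) ⊇ FIRST(c) = {c}; new: +{c}
  S→b A: FOLLOW(A) ⊇ FOLLOW(S) ⊇ {$,c}; new: +{$,c}
  S: {$,c}  A: {$,c}
iter 2: — fixpoint
  S: {$,c}  A: {$,c}

FOLLOW(S) = ["$", "c"]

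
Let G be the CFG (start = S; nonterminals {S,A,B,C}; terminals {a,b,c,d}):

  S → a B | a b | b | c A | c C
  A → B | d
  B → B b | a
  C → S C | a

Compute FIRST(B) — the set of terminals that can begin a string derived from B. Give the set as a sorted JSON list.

FIRST sets, iterate to fixpoint:
[1]
  A via A→d: +{d}
  B via B→a: +{a}
  C via C→a: +{a}
  S via S→a B: +{a}
  S via S→b: +{b}
  S via S→c A: +{c}
  FIRST[S]={a,b,c}  FIRST[A]={d}  FIRST[B]={a}  FIRST[C]={a}
[2]
  A via A→B: +{a}
  C via C→S C: +{b,c}
  FIRST[S]={a,b,c}  FIRST[A]={a,d}  FIRST[B]={a}  FIRST[C]={a,b,c}
[3] (no change)
  FIRST[S]={a,b,c}  FIRST[A]={a,d}  FIRST[B]={a}  FIRST[C]={a,b,c}

FIRST(B) = ["a"]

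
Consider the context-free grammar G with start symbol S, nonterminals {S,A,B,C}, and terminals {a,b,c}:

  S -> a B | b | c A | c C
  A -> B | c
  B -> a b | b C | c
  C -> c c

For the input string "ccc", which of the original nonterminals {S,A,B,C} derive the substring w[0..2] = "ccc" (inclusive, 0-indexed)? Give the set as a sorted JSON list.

Convert to CNF:
  S -> T0 B | T2 A | T2 C | b
  A -> T0 T1 | T1 C | c
  B -> T0 T1 | T1 C | c
  C -> T2 T2
  T0 -> a
  T1 -> b
  T2 -> c

CYK table (by increasing span) — only the sub-triangle for w[0..2]:
  cell(0,0) c: {A,B,T2}  orig:{A,B}
  cell(1,1) c: {A,B,T2}  orig:{A,B}
  cell(2,2) c: {A,B,T2}  orig:{A,B}
  cell(0,1) cc: {C,S}
  cell(1,2) cc: {C,S}
  cell(0,2) ccc: {S}

Original NTs in T[0,2] deriving "ccc": ["S"]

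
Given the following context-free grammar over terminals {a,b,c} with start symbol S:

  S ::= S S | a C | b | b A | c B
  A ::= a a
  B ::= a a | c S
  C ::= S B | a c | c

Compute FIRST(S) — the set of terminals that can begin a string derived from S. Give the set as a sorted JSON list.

Compute FIRST by fixpoint:
pass 1:
  A via A→a a: +{a}
  B via B→a a: +{a}
  B via B→c S: +{c}
  C via C→a c: +{a}
  C via C→c: +{c}
  S via S→a C: +{a}
  S via S→b: +{b}
  S via S→c B: +{c}
  FIRST(S)={a,b,c}  FIRST(A)={a}  FIRST(B)={a,c}  FIRST(C)={a,c}
pass 2:
  C via C→S B: +{b}
  FIRST(S)={a,b,c}  FIRST(A)={a}  FIRST(B)={a,c}  FIRST(C)={a,b,c}
pass 3: done
  FIRST(S)={a,b,c}  FIRST(A)={a}  FIRST(B)={a,c}  FIRST(C)={a,b,c}

FIRST(S) = ["a", "b", "c"]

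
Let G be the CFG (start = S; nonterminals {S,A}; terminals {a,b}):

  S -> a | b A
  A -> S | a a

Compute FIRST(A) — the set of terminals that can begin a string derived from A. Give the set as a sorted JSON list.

Compute FIRST by fixpoint:
[1]
  A via A→a a: +{a}
  S via S→a: +{a}
  S via S→b A: +{b}
  S: {a,b}  A: {a}
[2]
  A via A→S: +{b}
  S: {a,b}  A: {a,b}
[3] — fixpoint
  S: {a,b}  A: {a,b}

FIRST(A) = ["a", "b"]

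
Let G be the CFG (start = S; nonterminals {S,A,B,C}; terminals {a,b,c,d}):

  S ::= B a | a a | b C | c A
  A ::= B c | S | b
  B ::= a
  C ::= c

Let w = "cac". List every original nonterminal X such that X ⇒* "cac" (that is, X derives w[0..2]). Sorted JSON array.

Convert to CNF:
  S -> B T0 | T0 T0 | T1 A | T2 C
  A -> B T0 | B T1 | T0 T0 | T1 A | T2 C | b
  B -> a
  C -> c
  T0 -> a
  T1 -> c
  T2 -> b

CYK table (by increasing span) — only the sub-triangle for w[0..2]:
  T[0,0] 'c' = {C,T1}  orig:{C}
  T[1,1] 'a' = {B,T0}  orig:{B}
  T[2,2] 'c' = {C,T1}  orig:{C}
  T[0,1] 'ca' = ∅
  T[1,2] 'ac' = {A}
  T[0,2] 'cac' = {A,S}

Original NTs in T[0,2] deriving "cac": ["A", "S"]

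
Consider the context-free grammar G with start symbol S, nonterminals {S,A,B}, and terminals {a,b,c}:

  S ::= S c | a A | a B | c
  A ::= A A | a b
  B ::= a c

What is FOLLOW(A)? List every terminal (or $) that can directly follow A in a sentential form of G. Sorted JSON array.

FIRST sets, iterate to fixpoint:
pass 1:
  A via A→a b: +{a}
  B via B→a c: +{a}
  S via S→a A: +{a}
  S via S→c: +{c}
  S: {a,c}  A: {a}  B: {a}
pass 2: (no change)
  S: {a,c}  A: {a}  B: {a}

Compute FOLLOW by fixpoint:
FOLLOW(S) := {$}
[1]
  A→A A: FOLLOW(A) ⊇ FIRST(A) = {a}; new: +{a}
  S→S c: FOLLOW(S) ⊇ FIRST(c) = {c}; new: +{c}
  S→a A: FOLLOW(A) ⊇ FOLLOW(S) ⊇ {$,c}; new: +{$,c}
  S→a B: FOLLOW(B) ⊇ FOLLOW(S) ⊇ {$,c}; new: +{$,c}
  FOLLOW(S)={$,c}  FOLLOW(A)={$,a,c}  FOLLOW(B)={$,c}
[2] — fixpoint
  FOLLOW(S)={$,c}  FOLLOW(A)={$,a,c}  FOLLOW(B)={$,c}

FOLLOW(A) = ["$", "a", "c"]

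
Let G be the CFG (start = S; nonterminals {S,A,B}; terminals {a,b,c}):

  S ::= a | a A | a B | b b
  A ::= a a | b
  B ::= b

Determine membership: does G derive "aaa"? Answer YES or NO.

CNF form of G:
  S -> T0 A | T0 B | T1 T1 | a
  A -> T0 T0 | b
  B -> b
  T0 -> a
  T1 -> b

CYK table (by increasing span):
  T[0,0] 'a' = {S,T0}  orig:{S}
  T[1,1] 'a' = {S,T0}  orig:{S}
  T[2,2] 'a' = {S,T0}  orig:{S}
  T[0,1] 'aa' = {A}
  T[1,2] 'aa' = {A}
  T[0,2] 'aaa' = {S}

S ∈ T[0,2] ⇒ YES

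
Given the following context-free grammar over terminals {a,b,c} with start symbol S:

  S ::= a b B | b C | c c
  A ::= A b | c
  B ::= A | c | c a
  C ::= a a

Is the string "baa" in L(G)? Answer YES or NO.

CNF form of G:
  S -> T0 C | T1 T1 | T2 X3
  A -> A T0 | c
  B -> A T0 | T1 T2 | c
  C -> T2 T2
  T0 -> b
  T1 -> c
  T2 -> a
  X3 -> T0 B

CYK fill:
  cell(0,0) b: {T0}  orig:{}
  cell(1,1) a: {T2}  orig:{}
  cell(2,2) a: {T2}  orig:{}
  cell(0,1) ba: ∅
  cell(1,2) aa: {C}
  cell(0,2) baa: {S}

S ∈ T[0,2] ⇒ YES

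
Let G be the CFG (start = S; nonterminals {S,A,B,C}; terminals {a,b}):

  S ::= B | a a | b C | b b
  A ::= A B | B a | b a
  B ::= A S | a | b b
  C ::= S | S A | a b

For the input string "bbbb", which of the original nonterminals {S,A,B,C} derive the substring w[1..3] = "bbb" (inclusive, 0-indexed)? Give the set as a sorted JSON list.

CNF form of G:
  S -> A S | T0 T0 | T1 C | T1 T1 | a
  A -> A B | B T0 | T1 T0
  B -> A S | T1 T1 | a
  C -> A S | S A | T0 T0 | T0 T1 | T1 C | T1 T1 | a
  T0 -> a
  T1 -> b

CYK table (by increasing span) — only the sub-triangle for w[1..3]:
  [1..1]={T1}  "b"  orig:{}
  [2..2]={T1}  "b"  orig:{}
  [3..3]={T1}  "b"  orig:{}
  [1..2]={B,C,S}  "bb"
  [2..3]={B,C,S}  "bb"
  [1..3]={C,S}  "bbb"

Original NTs in T[1,3] deriving "bbb": ["C", "S"]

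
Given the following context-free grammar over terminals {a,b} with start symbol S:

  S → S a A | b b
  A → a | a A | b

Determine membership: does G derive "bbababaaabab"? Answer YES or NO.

Convert to CNF:
  S -> S X2 | T1 T1
  A -> T0 A | a | b
  T0 -> a
  T1 -> b
  X2 -> T0 A

CYK table (by increasing span):
  T[0,0] 'b' = {A,T1}  orig:{A}
  T[1,1] 'b' = {A,T1}  orig:{A}
  T[2,2] 'a' = {A,T0}  orig:{A}
  T[3,3] 'b' = {A,T1}  orig:{A}
  T[4,4] 'a' = {A,T0}  orig:{A}
  T[5,5] 'b' = {A,T1}  orig:{A}
  T[6,6] 'a' = {A,T0}  orig:{A}
  T[7,7] 'a' = {A,T0}  orig:{A}
  T[8,8] 'a' = {A,T0}  orig:{A}
  T[9,9] 'b' = {A,T1}  orig:{A}
  T[10,10] 'a' = {A,T0}  orig:{A}
  T[11,11] 'b' = {A,T1}  orig:{A}
  T[0,1] 'bb' = {S}
  T[1,2] 'ba' = ∅
  T[2,3] 'ab' = {A,X2}  orig:{A}
  T[3,4] 'ba' = ∅
  T[4,5] 'ab' = {A,X2}  orig:{A}
  T[5,6] 'ba' = ∅
  T[6,7] 'aa' = {A,X2}  orig:{A}
  T[7,8] 'aa' = {A,X2}  orig:{A}
  T[8,9] 'ab' = {A,X2}  orig:{A}
  T[9,10] 'ba' = ∅
  T[10,11] 'ab' = {A,X2}  orig:{A}
  T[0,2] 'bba' = ∅
  T[1,3] 'bab' = ∅
  T[2,4] 'aba' = ∅
  T[3,5] 'bab' = ∅
  T[4,6] 'aba' = ∅
  T[5,7] 'baa' = ∅
  T[6,8] 'aaa' = {A,X2}  orig:{A}
  T[7,9] 'aab' = {A,X2}  orig:{A}
  T[8,10] 'aba' = ∅
  T[9,11] 'bab' = ∅
  T[0,3] 'bbab' = {S}
  T[1,4] 'baba' = ∅
  T[2,5] 'abab' = ∅
  T[3,6] 'baba' = ∅
  T[4,7] 'abaa' = ∅
  T[5,8] 'baaa' = ∅
  T[6,9] 'aaab' = {A,X2}  orig:{A}
  T[7,10] 'aaba' = ∅
  T[8,11] 'abab' = ∅
  T[0,4] 'bbaba' = ∅
  T[1,5] 'babab' = ∅
  T[2,6] 'ababa' = ∅
  T[3,7] 'babaa' = ∅
  T[4,8] 'abaaa' = ∅
  T[5,9] 'baaab' = ∅
  T[6,10] 'aaaba' = ∅
  T[7,11] 'aabab' = ∅
  T[0,5] 'bbabab' = {S}
  T[1,6] 'bababa' = ∅
  T[2,7] 'ababaa' = ∅
  T[3,8] 'babaaa' = ∅
  T[4,9] 'abaaab' = ∅
  T[5,10] 'baaaba' = ∅
  T[6,11] 'aaabab' = ∅
  T[0,6] 'bbababa' = ∅
  T[1,7] 'bababaa' = ∅
  T[2,8] 'ababaaa' = ∅
  T[3,9] 'babaaab' = ∅
  T[4,10] 'abaaaba' = ∅
  T[5,11] 'baaabab' = ∅
  T[0,7] 'bbababaa' = {S}
  T[1,8] 'bababaaa' = ∅
  T[2,9] 'ababaaab' = ∅
  T[3,10] 'babaaaba' = ∅
  T[4,11] 'abaaabab' = ∅
  T[0,8] 'bbababaaa' = {S}
  T[1,9] 'bababaaab' = ∅
  T[2,10] 'ababaaaba' = ∅
  T[3,11] 'babaaabab' = ∅
  T[0,9] 'bbababaaab' = {S}
  T[1,10] 'bababaaaba' = ∅
  T[2,11] 'ababaaabab' = ∅
  T[0,10] 'bbababaaaba' = ∅
  T[1,11] 'bababaaabab' = ∅
  T[0,11] 'bbababaaabab' = {S}

S ∈ T[0,11] ⇒ YES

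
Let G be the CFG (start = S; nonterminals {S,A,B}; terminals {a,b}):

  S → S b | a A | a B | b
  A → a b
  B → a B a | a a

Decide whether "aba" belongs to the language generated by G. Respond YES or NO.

CNF form of G:
  S -> S T1 | T0 A | T0 B | b
  A -> T0 T1
  B -> T0 T0 | T0 X2
  T0 -> a
  T1 -> b
  X2 -> B T0

CYK table (by increasing span):
  cell(0,0) a: {T0}  orig:{}
  cell(1,1) b: {S,T1}  orig:{S}
  cell(2,2) a: {T0}  orig:{}
  cell(0,1) ab: {A}
  cell(1,2) ba: ∅
  cell(0,2) aba: ∅

S ∉ T[0,2] ⇒ NO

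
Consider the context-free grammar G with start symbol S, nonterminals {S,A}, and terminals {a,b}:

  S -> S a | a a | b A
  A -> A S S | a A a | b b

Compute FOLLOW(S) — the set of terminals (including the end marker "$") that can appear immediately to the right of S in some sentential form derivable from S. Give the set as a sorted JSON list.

Compute FIRST by fixpoint:
iter 1:
  A via A→a A a: +{a}
  A via A→b b: +{b}
  S via S→a a: +{a}
  S via S→b A: +{b}
  FIRST[S]={a,b}  FIRST[A]={a,b}
iter 2: — fixpoint
  FIRST[S]={a,b}  FIRST[A]={a,b}

FOLLOW sets:
seed FOLLOW(S) with $
pass 1:
  A→A S S: FOLLOW(A) ⊇ FIRST(S) = {a,b}; new: +{a,b}
  A→A S S: FOLLOW(S) ⊇ FIRST(S) = {a,b}; new: +{a,b}
  S→b A: FOLLOW(A) ⊇ FOLLOW(S) ⊇ {$,a,b}; new: +{$}
  FOLLOW[S]={$,a,b}  FOLLOW[A]={$,a,b}
pass 2: done
  FOLLOW[S]={$,a,b}  FOLLOW[A]={$,a,b}

FOLLOW(S) = ["$", "a", "b"]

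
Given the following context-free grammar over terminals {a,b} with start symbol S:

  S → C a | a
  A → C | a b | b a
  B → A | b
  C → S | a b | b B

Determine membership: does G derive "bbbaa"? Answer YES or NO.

CNF form of G:
  S -> C T0 | a
  A -> C T0 | T0 T1 | T1 B | T1 T0 | a
  B -> C T0 | T0 T1 | T1 B | T1 T0 | a | b
  C -> C T0 | T0 T1 | T1 B | a
  T0 -> a
  T1 -> b

Fill CYK table bottom-up:
  T[0,0] 'b' = {B,T1}  orig:{B}
  T[1,1] 'b' = {B,T1}  orig:{B}
  T[2,2] 'b' = {B,T1}  orig:{B}
  T[3,3] 'a' = {A,B,C,S,T0}  orig:{A,B,C,S}
  T[4,4] 'a' = {A,B,C,S,T0}  orig:{A,B,C,S}
  T[0,1] 'bb' = {A,B,C}
  T[1,2] 'bb' = {A,B,C}
  T[2,3] 'ba' = {A,B,C}
  T[3,4] 'aa' = {A,B,C,S}
  T[0,2] 'bbb' = {A,B,C}
  T[1,3] 'bba' = {A,B,C,S}
  T[2,4] 'baa' = {A,B,C,S}
  T[0,3] 'bbba' = {A,B,C,S}
  T[1,4] 'bbaa' = {A,B,C,S}
  T[0,4] 'bbbaa' = {A,B,C,S}

S ∈ T[0,4] ⇒ YES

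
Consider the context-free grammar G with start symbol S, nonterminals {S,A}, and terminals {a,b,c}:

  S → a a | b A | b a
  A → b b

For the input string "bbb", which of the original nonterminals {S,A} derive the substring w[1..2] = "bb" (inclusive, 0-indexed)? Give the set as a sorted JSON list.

CNF form of G:
  S -> T0 A | T0 T1 | T1 T1
  A -> T0 T0
  T0 -> b
  T1 -> a

CYK table (by increasing span) — only the sub-triangle for w[1..2]:
  cell(1,1) b: {T0}  orig:{}
  cell(2,2) b: {T0}  orig:{}
  cell(1,2) bb: {A}

Original NTs in T[1,2] deriving "bb": ["A"]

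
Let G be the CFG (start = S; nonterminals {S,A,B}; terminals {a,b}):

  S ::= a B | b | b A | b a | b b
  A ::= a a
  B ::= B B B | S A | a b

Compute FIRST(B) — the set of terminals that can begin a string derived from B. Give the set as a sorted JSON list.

FIRST sets, iterate to fixpoint:
pass 1:
  A via A→a a: +{a}
  B via B→a b: +{a}
  S via S→a B: +{a}
  S via S→b: +{b}
  FIRST[S]={a,b}  FIRST[A]={a}  FIRST[B]={a}
pass 2:
  B via B→S A: +{b}
  FIRST[S]={a,b}  FIRST[A]={a}  FIRST[B]={a,b}
pass 3: (no change)
  FIRST[S]={a,b}  FIRST[A]={a}  FIRST[B]={a,b}

FIRST(B) = ["a", "b"]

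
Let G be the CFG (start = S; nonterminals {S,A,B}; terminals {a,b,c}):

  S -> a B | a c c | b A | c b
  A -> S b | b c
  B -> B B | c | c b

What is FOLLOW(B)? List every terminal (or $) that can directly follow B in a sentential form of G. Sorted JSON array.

FIRST sets, iterate to fixpoint:
pass 1:
  A via A→b c: +{b}
  B via B→c: +{c}
  S via S→a B: +{a}
  S via S→b A: +{b}
  S via S→c b: +{c}
  FIRST(S)={a,b,c}  FIRST(A)={b}  FIRST(B)={c}
pass 2:
  A via A→S b: +{a,c}
  FIRST(S)={a,b,c}  FIRST(A)={a,b,c}  FIRST(B)={c}
pass 3: done
  FIRST(S)={a,b,c}  FIRST(A)={a,b,c}  FIRST(B)={c}

FOLLOW sets:
initialize: $ ∈ FOLLOW(S)
[1]
  A→S b: FOLLOW(S) ⊇ FIRST(b) = {b}; new: +{b}
  B→B B: FOLLOW(B) ⊇ FIRST(B) = {c}; new: +{c}
  S→a B: FOLLOW(B) ⊇ FOLLOW(S) ⊇ {$,b}; new: +{$,b}
  S→b A: FOLLOW(A) ⊇ FOLLOW(S) ⊇ {$,b}; new: +{$,b}
  FOLLOW[S]={$,b}  FOLLOW[A]={$,b}  FOLLOW[B]={$,b,c}
[2] (stable)
  FOLLOW[S]={$,b}  FOLLOW[A]={$,b}  FOLLOW[B]={$,b,c}

FOLLOW(B) = ["$", "b", "c"]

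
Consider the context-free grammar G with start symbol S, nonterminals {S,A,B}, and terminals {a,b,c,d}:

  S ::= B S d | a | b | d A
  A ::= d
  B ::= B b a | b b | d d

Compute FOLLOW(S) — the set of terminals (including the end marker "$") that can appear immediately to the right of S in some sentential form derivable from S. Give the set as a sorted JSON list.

FIRST iteration:
[1]
  A via A→d: +{d}
  B via B→b b: +{b}
  B via B→d d: +{d}
  S via S→B S d: +{b,d}
  S via S→a: +{a}
  FIRST[S]={a,b,d}  FIRST[A]={d}  FIRST[B]={b,d}
[2] (no change)
  FIRST[S]={a,b,d}  FIRST[A]={d}  FIRST[B]={b,d}

Compute FOLLOW by fixpoint:
seed FOLLOW(S) with $
round 1:
  B→B b a: FOLLOW(B) ⊇ FIRST(b) = {b}; new: +{b}
  S→B S d: FOLLOW(B) ⊇ FIRST(S) = {a,b,d}; new: +{a,d}
  S→B S d: FOLLOW(S) ⊇ FIRST(d) = {d}; new: +{d}
  S→d A: FOLLOW(A) ⊇ FOLLOW(S) ⊇ {$,d}; new: +{$,d}
  FOLLOW(S)={$,d}  FOLLOW(A)={$,d}  FOLLOW(B)={a,b,d}
round 2: done
  FOLLOW(S)={$,d}  FOLLOW(A)={$,d}  FOLLOW(B)={a,b,d}

FOLLOW(S) = ["$", "d"]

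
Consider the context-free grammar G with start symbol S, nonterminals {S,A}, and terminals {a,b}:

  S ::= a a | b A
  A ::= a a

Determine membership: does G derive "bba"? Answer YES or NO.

CNF form of G:
  S -> T0 T0 | T1 A
  A -> T0 T0
  T0 -> a
  T1 -> b

Fill CYK table bottom-up:
  T[0,0] 'b' = {T1}  orig:{}
  T[1,1] 'b' = {T1}  orig:{}
  T[2,2] 'a' = {T0}  orig:{}
  T[0,1] 'bb' = ∅
  T[1,2] 'ba' = ∅
  T[0,2] 'bba' = ∅

S ∉ T[0,2] ⇒ NO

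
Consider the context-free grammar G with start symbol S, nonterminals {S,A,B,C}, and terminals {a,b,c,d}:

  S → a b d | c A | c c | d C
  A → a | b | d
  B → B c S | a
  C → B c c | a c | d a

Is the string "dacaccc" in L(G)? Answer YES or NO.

CNF form of G:
  S -> T0 A | T0 T0 | T1 X6 | T2 C
  A -> a | b | d
  B -> B X4 | a
  C -> B X5 | T1 T0 | T2 T1
  T0 -> c
  T1 -> a
  T2 -> d
  T3 -> b
  X4 -> T0 S
  X5 -> T0 T0
  X6 -> T3 T2

Fill CYK table bottom-up:
  [0..0]={A,T2}  "d"  orig:{A}
  [1..1]={A,B,T1}  "a"  orig:{A,B}
  [2..2]={T0}  "c"  orig:{}
  [3..3]={A,B,T1}  "a"  orig:{A,B}
  [4..4]={T0}  "c"  orig:{}
  [5..5]={T0}  "c"  orig:{}
  [6..6]={T0}  "c"  orig:{}
  [0..1]={C}  "da"
  [1..2]={C}  "ac"
  [2..3]={S}  "ca"
  [3..4]={C}  "ac"
  [4..5]={S,X5}  "cc"  orig:{S}
  [5..6]={S,X5}  "cc"  orig:{S}
  [0..2]={S}  "dac"
  [1..3]=∅  "aca"
  [2..4]=∅  "cac"
  [3..5]={C}  "acc"
  [4..6]={X4}  "ccc"  orig:{}
  [0..3]=∅  "daca"
  [1..4]=∅  "acac"
  [2..5]=∅  "cacc"
  [3..6]={B}  "accc"
  [0..4]=∅  "dacac"
  [1..5]=∅  "acacc"
  [2..6]=∅  "caccc"
  [0..5]=∅  "dacacc"
  [1..6]=∅  "acaccc"
  [0..6]=∅  "dacaccc"

S ∉ T[0,6] ⇒ NO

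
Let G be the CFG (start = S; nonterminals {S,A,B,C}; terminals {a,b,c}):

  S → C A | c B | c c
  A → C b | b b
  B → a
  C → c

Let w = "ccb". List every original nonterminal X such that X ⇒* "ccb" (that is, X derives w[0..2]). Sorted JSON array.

Convert to CNF:
  S -> C A | T1 B | T1 T1
  A -> C T0 | T0 T0
  B -> a
  C -> c
  T0 -> b
  T1 -> c

Fill CYK table bottom-up (cells [i..j] with 0 ≤ i ≤ j ≤ 2 only):
  cell(0,0) c: {C,T1}  orig:{C}
  cell(1,1) c: {C,T1}  orig:{C}
  cell(2,2) b: {T0}  orig:{}
  cell(0,1) cc: {S}
  cell(1,2) cb: {A}
  cell(0,2) ccb: {S}

Original NTs in T[0,2] deriving "ccb": ["S"]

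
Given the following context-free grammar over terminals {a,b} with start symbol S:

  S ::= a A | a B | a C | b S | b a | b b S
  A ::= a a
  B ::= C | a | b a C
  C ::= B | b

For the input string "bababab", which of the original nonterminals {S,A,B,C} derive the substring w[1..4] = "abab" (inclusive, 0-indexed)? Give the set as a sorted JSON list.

Convert to CNF:
  S -> T0 A | T0 B | T0 C | T1 S | T1 T0 | T1 X4
  A -> T0 T0
  B -> T1 X2 | a | b
  C -> T1 X3 | a | b
  T0 -> a
  T1 -> b
  X2 -> T0 C
  X3 -> T0 C
  X4 -> T1 S

CYK table (by increasing span), restricted to cells inside w[1..4]:
  T[1,1] 'a' = {B,C,T0}  orig:{B,C}
  T[2,2] 'b' = {B,C,T1}  orig:{B,C}
  T[3,3] 'a' = {B,C,T0}  orig:{B,C}
  T[4,4] 'b' = {B,C,T1}  orig:{B,C}
  T[1,2] 'ab' = {S,X2,X3}  orig:{S}
  T[2,3] 'ba' = {S}
  T[3,4] 'ab' = {S,X2,X3}  orig:{S}
  T[1,3] 'aba' = ∅
  T[2,4] 'bab' = {B,C,S,X4}  orig:{B,C,S}
  T[1,4] 'abab' = {S,X2,X3}  orig:{S}

Original NTs in T[1,4] deriving "abab": ["S"]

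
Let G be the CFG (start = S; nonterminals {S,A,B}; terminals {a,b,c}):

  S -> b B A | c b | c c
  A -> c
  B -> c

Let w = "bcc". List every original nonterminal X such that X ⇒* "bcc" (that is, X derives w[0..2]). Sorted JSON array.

Convert to CNF:
  S -> T0 X2 | T1 T0 | T1 T1
  A -> c
  B -> c
  T0 -> b
  T1 -> c
  X2 -> B A

CYK fill, restricted to cells inside w[0..2]:
  [0..0]={T0}  "b"  orig:{}
  [1..1]={A,B,T1}  "c"  orig:{A,B}
  [2..2]={A,B,T1}  "c"  orig:{A,B}
  [0..1]=∅  "bc"
  [1..2]={S,X2}  "cc"  orig:{S}
  [0..2]={S}  "bcc"

Original NTs in T[0,2] deriving "bcc": ["S"]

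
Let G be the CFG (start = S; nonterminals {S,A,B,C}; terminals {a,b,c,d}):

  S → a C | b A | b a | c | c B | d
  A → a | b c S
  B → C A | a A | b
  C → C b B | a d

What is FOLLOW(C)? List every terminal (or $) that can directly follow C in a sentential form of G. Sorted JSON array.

Compute FIRST by fixpoint:
iter 1:
  A via A→a: +{a}
  A via A→b c S: +{b}
  B via B→a A: +{a}
  B via B→b: +{b}
  C via C→a d: +{a}
  S via S→a C: +{a}
  S via S→b A: +{b}
  S via S→c: +{c}
  S via S→d: +{d}
  FIRST[S]={a,b,c,d}  FIRST[A]={a,b}  FIRST[B]={a,b}  FIRST[C]={a}
iter 2: (no change)
  FIRST[S]={a,b,c,d}  FIRST[A]={a,b}  FIRST[B]={a,b}  FIRST[C]={a}

FOLLOW sets:
FOLLOW(S) := {$}
pass 1:
  B→C A: FOLLOW(C) ⊇ FIRST(A) = {a,b}; new: +{a,b}
  C→C b B: FOLLOW(B) ⊇ FOLLOW(C) ⊇ {a,b}; new: +{a,b}
  S→a C: FOLLOW(C) ⊇ FOLLOW(S) ⊇ {$}; new: +{$}
  S→b A: FOLLOW(A) ⊇ FOLLOW(S) ⊇ {$}; new: +{$}
  S→c B: FOLLOW(B) ⊇ FOLLOW(S) ⊇ {$}; new: +{$}
  FOLLOW[S]={$}  FOLLOW[A]={$}  FOLLOW[B]={$,a,b}  FOLLOW[C]={$,a,b}
pass 2:
  B→C A: FOLLOW(A) ⊇ FOLLOW(B) ⊇ {$,a,b}; new: +{a,b}
  FOLLOW[S]={$}  FOLLOW[A]={$,a,b}  FOLLOW[B]={$,a,b}  FOLLOW[C]={$,a,b}
pass 3:
  A→b c S: FOLLOW(S) ⊇ FOLLOW(A) ⊇ {$,a,b}; new: +{a,b}
  FOLLOW[S]={$,a,b}  FOLLOW[A]={$,a,b}  FOLLOW[B]={$,a,b}  FOLLOW[C]={$,a,b}
pass 4: (stable)
  FOLLOW[S]={$,a,b}  FOLLOW[A]={$,a,b}  FOLLOW[B]={$,a,b}  FOLLOW[C]={$,a,b}

FOLLOW(C) = ["$", "a", "b"]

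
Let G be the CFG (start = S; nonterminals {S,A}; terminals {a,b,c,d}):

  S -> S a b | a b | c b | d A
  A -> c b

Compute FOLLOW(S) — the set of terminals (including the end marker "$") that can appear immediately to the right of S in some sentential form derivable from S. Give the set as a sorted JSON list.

FIRST sets, iterate to fixpoint:
iter 1:
  A via A→c b: +{c}
  S via S→a b: +{a}
  S via S→c b: +{c}
  S via S→d A: +{d}
  FIRST(S)={a,c,d}  FIRST(A)={c}
iter 2: (no change)
  FIRST(S)={a,c,d}  FIRST(A)={c}

Compute FOLLOW by fixpoint:
seed FOLLOW(S) with $
[1]
  S→S a b: FOLLOW(S) ⊇ FIRST(a) = {a}; new: +{a}
  S→d A: FOLLOW(A) ⊇ FOLLOW(S) ⊇ {$,a}; new: +{$,a}
  S: {$,a}  A: {$,a}
[2] (stable)
  S: {$,a}  A: {$,a}

FOLLOW(S) = ["$", "a"]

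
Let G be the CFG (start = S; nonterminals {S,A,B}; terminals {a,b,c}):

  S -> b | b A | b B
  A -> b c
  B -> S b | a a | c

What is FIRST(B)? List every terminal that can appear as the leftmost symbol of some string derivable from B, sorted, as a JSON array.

FIRST iteration:
round 1:
  A via A→b c: +{b}
  B via B→a a: +{a}
  B via B→c: +{c}
  S via S→b: +{b}
  S: {b}  A: {b}  B: {a,c}
round 2:
  B via B→S b: +{b}
  S: {b}  A: {b}  B: {a,b,c}
round 3: (stable)
  S: {b}  A: {b}  B: {a,b,c}

FIRST(B) = ["a", "b", "c"]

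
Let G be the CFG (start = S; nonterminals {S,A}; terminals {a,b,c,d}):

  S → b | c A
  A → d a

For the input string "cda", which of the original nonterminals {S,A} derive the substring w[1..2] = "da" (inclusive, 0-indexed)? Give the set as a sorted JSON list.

Convert to CNF:
  S -> T2 A | b
  A -> T0 T1
  T0 -> d
  T1 -> a
  T2 -> c

Fill CYK table bottom-up, restricted to cells inside w[1..2]:
  cell(1,1) d: {T0}  orig:{}
  cell(2,2) a: {T1}  orig:{}
  cell(1,2) da: {A}

Original NTs in T[1,2] deriving "da": ["A"]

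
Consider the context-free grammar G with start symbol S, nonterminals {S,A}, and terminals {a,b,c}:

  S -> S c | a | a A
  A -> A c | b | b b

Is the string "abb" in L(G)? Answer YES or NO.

CNF form of G:
  S -> S T0 | T2 A | a
  A -> A T0 | T1 T1 | b
  T0 -> c
  T1 -> b
  T2 -> a

Fill CYK table bottom-up:
  [0..0]={S,T2}  "a"  orig:{S}
  [1..1]={A,T1}  "b"  orig:{A}
  [2..2]={A,T1}  "b"  orig:{A}
  [0..1]={S}  "ab"
  [1..2]={A}  "bb"
  [0..2]={S}  "abb"

S ∈ T[0,2] ⇒ YES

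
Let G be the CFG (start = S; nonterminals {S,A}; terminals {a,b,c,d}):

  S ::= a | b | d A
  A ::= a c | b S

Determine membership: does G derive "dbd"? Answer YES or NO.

CNF form of G:
  S -> T3 A | a | b
  A -> T0 T1 | T2 S
  T0 -> a
  T1 -> c
  T2 -> b
  T3 -> d

CYK fill:
  [0..0]={T3}  "d"  orig:{}
  [1..1]={S,T2}  "b"  orig:{S}
  [2..2]={T3}  "d"  orig:{}
  [0..1]=∅  "db"
  [1..2]=∅  "bd"
  [0..2]=∅  "dbd"

S ∉ T[0,2] ⇒ NO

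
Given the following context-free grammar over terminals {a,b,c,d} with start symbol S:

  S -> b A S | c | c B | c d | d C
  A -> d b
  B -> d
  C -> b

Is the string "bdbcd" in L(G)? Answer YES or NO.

Convert to CNF:
  S -> T0 C | T1 X3 | T2 B | T2 T0 | c
  A -> T0 T1
  B -> d
  C -> b
  T0 -> d
  T1 -> b
  T2 -> c
  X3 -> A S

Fill CYK table bottom-up:
  cell(0,0) b: {C,T1}  orig:{C}
  cell(1,1) d: {B,T0}  orig:{B}
  cell(2,2) b: {C,T1}  orig:{C}
  cell(3,3) c: {S,T2}  orig:{S}
  cell(4,4) d: {B,T0}  orig:{B}
  cell(0,1) bd: ∅
  cell(1,2) db: {A,S}
  cell(2,3) bc: ∅
  cell(3,4) cd: {S}
  cell(0,2) bdb: ∅
  cell(1,3) dbc: {X3}  orig:{}
  cell(2,4) bcd: ∅
  cell(0,3) bdbc: {S}
  cell(1,4) dbcd: {X3}  orig:{}
  cell(0,4) bdbcd: {S}

S ∈ T[0,4] ⇒ YES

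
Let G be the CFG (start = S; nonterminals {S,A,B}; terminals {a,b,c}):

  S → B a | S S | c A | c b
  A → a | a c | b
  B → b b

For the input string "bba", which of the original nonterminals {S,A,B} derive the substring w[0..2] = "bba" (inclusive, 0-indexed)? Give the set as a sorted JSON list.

Convert to CNF:
  S -> B T0 | S S | T1 A | T1 T2
  A -> T0 T1 | a | b
  B -> T2 T2
  T0 -> a
  T1 -> c
  T2 -> b

CYK fill — only the sub-triangle for w[0..2]:
  cell(0,0) b: {A,T2}  orig:{A}
  cell(1,1) b: {A,T2}  orig:{A}
  cell(2,2) a: {A,T0}  orig:{A}
  cell(0,1) bb: {B}
  cell(1,2) ba: ∅
  cell(0,2) bba: {S}

Original NTs in T[0,2] deriving "bba": ["S"]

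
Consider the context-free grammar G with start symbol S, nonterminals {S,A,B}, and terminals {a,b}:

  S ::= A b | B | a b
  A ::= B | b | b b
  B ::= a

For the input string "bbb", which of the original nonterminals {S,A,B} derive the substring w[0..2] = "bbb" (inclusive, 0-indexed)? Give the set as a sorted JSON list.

CNF form of G:
  S -> A T0 | T1 T0 | a
  A -> T0 T0 | a | b
  B -> a
  T0 -> b
  T1 -> a

Fill CYK table bottom-up, restricted to cells inside w[0..2]:
  T[0,0] 'b' = {A,T0}  orig:{A}
  T[1,1] 'b' = {A,T0}  orig:{A}
  T[2,2] 'b' = {A,T0}  orig:{A}
  T[0,1] 'bb' = {A,S}
  T[1,2] 'bb' = {A,S}
  T[0,2] 'bbb' = {S}

Original NTs in T[0,2] deriving "bbb": ["S"]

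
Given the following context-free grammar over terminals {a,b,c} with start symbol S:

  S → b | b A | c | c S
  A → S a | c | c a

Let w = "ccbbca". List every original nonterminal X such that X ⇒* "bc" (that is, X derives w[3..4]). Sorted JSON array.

CNF form of G:
  S -> T1 S | T2 A | b | c
  A -> S T0 | T1 T0 | c
  T0 -> a
  T1 -> c
  T2 -> b

Fill CYK table bottom-up — only the sub-triangle for w[3..4]:
  T[3,3] 'b' = {S,T2}  orig:{S}
  T[4,4] 'c' = {A,S,T1}  orig:{A,S}
  T[3,4] 'bc' = {S}

Original NTs in T[3,4] deriving "bc": ["S"]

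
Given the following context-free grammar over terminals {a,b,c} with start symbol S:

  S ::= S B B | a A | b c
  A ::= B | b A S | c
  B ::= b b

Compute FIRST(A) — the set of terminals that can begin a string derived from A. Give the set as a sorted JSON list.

FIRST iteration:
pass 1:
  A via A→b A S: +{b}
  A via A→c: +{c}
  B via B→b b: +{b}
  S via S→a A: +{a}
  S via S→b c: +{b}
  FIRST[S]={a,b}  FIRST[A]={b,c}  FIRST[B]={b}
pass 2: done
  FIRST[S]={a,b}  FIRST[A]={b,c}  FIRST[B]={b}

FIRST(A) = ["b", "c"]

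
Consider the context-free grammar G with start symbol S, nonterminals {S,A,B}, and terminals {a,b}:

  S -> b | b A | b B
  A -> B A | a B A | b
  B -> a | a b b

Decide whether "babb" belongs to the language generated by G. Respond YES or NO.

Convert to CNF:
  S -> T1 A | T1 B | b
  A -> B A | T0 X2 | b
  B -> T0 X3 | a
  T0 -> a
  T1 -> b
  X2 -> B A
  X3 -> T1 T1

CYK fill:
  [0..0]={A,S,T1}  "b"  orig:{A,S}
  [1..1]={B,T0}  "a"  orig:{B}
  [2..2]={A,S,T1}  "b"  orig:{A,S}
  [3..3]={A,S,T1}  "b"  orig:{A,S}
  [0..1]={S}  "ba"
  [1..2]={A,X2}  "ab"  orig:{A}
  [2..3]={S,X3}  "bb"  orig:{S}
  [0..2]={S}  "bab"
  [1..3]={B}  "abb"
  [0..3]={S}  "babb"

S ∈ T[0,3] ⇒ YES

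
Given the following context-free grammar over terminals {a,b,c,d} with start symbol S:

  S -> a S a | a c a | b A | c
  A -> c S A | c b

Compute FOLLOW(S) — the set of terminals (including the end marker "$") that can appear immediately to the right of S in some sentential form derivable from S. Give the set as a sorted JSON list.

Compute FIRST by fixpoint:
[1]
  A via A→c S A: +{c}
  S via S→a S a: +{a}
  S via S→b A: +{b}
  S via S→c: +{c}
  FIRST[S]={a,b,c}  FIRST[A]={c}
[2] (stable)
  FIRST[S]={a,b,c}  FIRST[A]={c}

FOLLOW iteration:
initialize: $ ∈ FOLLOW(S)
[1]
  A→c S A: FOLLOW(S) ⊇ FIRST(A) = {c}; new: +{c}
  S→a S a: FOLLOW(S) ⊇ FIRST(a) = {a}; new: +{a}
  S→b A: FOLLOW(A) ⊇ FOLLOW(S) ⊇ {$,a,c}; new: +{$,a,c}
  S: {$,a,c}  A: {$,a,c}
[2] — fixpoint
  S: {$,a,c}  A: {$,a,c}

FOLLOW(S) = ["$", "a", "c"]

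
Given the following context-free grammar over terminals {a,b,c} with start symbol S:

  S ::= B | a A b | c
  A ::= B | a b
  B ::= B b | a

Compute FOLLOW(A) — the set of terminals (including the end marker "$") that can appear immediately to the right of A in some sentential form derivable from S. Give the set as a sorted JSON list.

FIRST sets, iterate to fixpoint:
round 1:
  A via A→a b: +{a}
  B via B→a: +{a}
  S via S→B: +{a}
  S via S→c: +{c}
  FIRST[S]={a,c}  FIRST[A]={a}  FIRST[B]={a}
round 2: (no change)
  FIRST[S]={a,c}  FIRST[A]={a}  FIRST[B]={a}

Compute FOLLOW by fixpoint:
FOLLOW(S) := {$}
iter 1:
  B→B b: FOLLOW(B) ⊇ FIRST(b) = {b}; new: +{b}
  S→B: FOLLOW(B) ⊇ FOLLOW(S) ⊇ {$}; new: +{$}
  S→a A b: FOLLOW(A) ⊇ FIRST(b) = {b}; new: +{b}
  FOLLOW(S)={$}  FOLLOW(A)={b}  FOLLOW(B)={$,b}
iter 2: (stable)
  FOLLOW(S)={$}  FOLLOW(A)={b}  FOLLOW(B)={$,b}

FOLLOW(A) = ["b"]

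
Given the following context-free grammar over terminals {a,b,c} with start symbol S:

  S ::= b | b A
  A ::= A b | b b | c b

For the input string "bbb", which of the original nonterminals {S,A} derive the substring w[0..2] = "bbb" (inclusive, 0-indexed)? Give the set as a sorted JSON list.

CNF form of G:
  S -> T0 A | b
  A -> A T0 | T0 T0 | T1 T0
  T0 -> b
  T1 -> c

CYK table (by increasing span), restricted to cells inside w[0..2]:
  T[0,0] 'b' = {S,T0}  orig:{S}
  T[1,1] 'b' = {S,T0}  orig:{S}
  T[2,2] 'b' = {S,T0}  orig:{S}
  T[0,1] 'bb' = {A}
  T[1,2] 'bb' = {A}
  T[0,2] 'bbb' = {A,S}

Original NTs in T[0,2] deriving "bbb": ["A", "S"]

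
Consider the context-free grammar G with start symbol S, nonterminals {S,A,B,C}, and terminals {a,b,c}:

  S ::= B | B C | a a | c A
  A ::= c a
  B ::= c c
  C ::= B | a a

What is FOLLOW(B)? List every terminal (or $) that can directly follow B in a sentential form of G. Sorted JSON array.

FIRST iteration:
pass 1:
  A via A→c a: +{c}
  B via B→c c: +{c}
  C via C→B: +{c}
  C via C→a a: +{a}
  S via S→B: +{c}
  S via S→a a: +{a}
  FIRST(S)={a,c}  FIRST(A)={c}  FIRST(B)={c}  FIRST(C)={a,c}
pass 2: done
  FIRST(S)={a,c}  FIRST(A)={c}  FIRST(B)={c}  FIRST(C)={a,c}

Compute FOLLOW by fixpoint:
seed FOLLOW(S) with $
pass 1:
  S→B: FOLLOW(B) ⊇ FOLLOW(S) ⊇ {$}; new: +{$}
  S→B C: FOLLOW(B) ⊇ FIRST(C) = {a,c}; new: +{a,c}
  S→B C: FOLLOW(C) ⊇ FOLLOW(S) ⊇ {$}; new: +{$}
  S→c A: FOLLOW(A) ⊇ FOLLOW(S) ⊇ {$}; new: +{$}
  FOLLOW(S)={$}  FOLLOW(A)={$}  FOLLOW(B)={$,a,c}  FOLLOW(C)={$}
pass 2: — fixpoint
  FOLLOW(S)={$}  FOLLOW(A)={$}  FOLLOW(B)={$,a,c}  FOLLOW(C)={$}

FOLLOW(B) = ["$", "a", "c"]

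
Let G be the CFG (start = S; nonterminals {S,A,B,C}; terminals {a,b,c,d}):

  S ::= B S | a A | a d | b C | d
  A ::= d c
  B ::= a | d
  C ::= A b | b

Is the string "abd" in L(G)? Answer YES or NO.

Convert to CNF:
  S -> B S | T2 C | T3 A | T3 T0 | d
  A -> T0 T1
  B -> a | d
  C -> A T2 | b
  T0 -> d
  T1 -> c
  T2 -> b
  T3 -> a

CYK table (by increasing span):
  cell(0,0) a: {B,T3}  orig:{B}
  cell(1,1) b: {C,T2}  orig:{C}
  cell(2,2) d: {B,S,T0}  orig:{B,S}
  cell(0,1) ab: ∅
  cell(1,2) bd: ∅
  cell(0,2) abd: ∅

S ∉ T[0,2] ⇒ NO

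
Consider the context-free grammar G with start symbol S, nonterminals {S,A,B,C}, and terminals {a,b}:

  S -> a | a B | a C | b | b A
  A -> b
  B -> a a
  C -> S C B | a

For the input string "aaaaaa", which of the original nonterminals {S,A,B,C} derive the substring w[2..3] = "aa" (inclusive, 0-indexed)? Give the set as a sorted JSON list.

CNF form of G:
  S -> T0 B | T0 C | T1 A | a | b
  A -> b
  B -> T0 T0
  C -> S X2 | a
  T0 -> a
  T1 -> b
  X2 -> C B

Fill CYK table bottom-up — only the sub-triangle for w[2..3]:
  [2..2]={C,S,T0}  "a"  orig:{C,S}
  [3..3]={C,S,T0}  "a"  orig:{C,S}
  [2..3]={B,S}  "aa"

Original NTs in T[2,3] deriving "aa": ["B", "S"]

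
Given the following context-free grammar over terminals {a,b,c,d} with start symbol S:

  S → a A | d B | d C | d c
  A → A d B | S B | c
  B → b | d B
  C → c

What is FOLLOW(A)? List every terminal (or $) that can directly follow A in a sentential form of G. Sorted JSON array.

FIRST iteration:
round 1:
  A via A→c: +{c}
  B via B→b: +{b}
  B via B→d B: +{d}
  C via C→c: +{c}
  S via S→a A: +{a}
  S via S→d B: +{d}
  S: {a,d}  A: {c}  B: {b,d}  C: {c}
round 2:
  A via A→S B: +{a,d}
  S: {a,d}  A: {a,c,d}  B: {b,d}  C: {c}
round 3: — fixpoint
  S: {a,d}  A: {a,c,d}  B: {b,d}  C: {c}

FOLLOW sets:
FOLLOW(S) := {$}
pass 1:
  A→A d B: FOLLOW(A) ⊇ FIRST(d) = {d}; new: +{d}
  A→A d B: FOLLOW(B) ⊇ FOLLOW(A) ⊇ {d}; new: +{d}
  A→S B: FOLLOW(S) ⊇ FIRST(B) = {b,d}; new: +{b,d}
  S→a A: FOLLOW(A) ⊇ FOLLOW(S) ⊇ {$,b,d}; new: +{$,b}
  S→d B: FOLLOW(B) ⊇ FOLLOW(S) ⊇ {$,b,d}; new: +{$,b}
  S→d C: FOLLOW(C) ⊇ FOLLOW(S) ⊇ {$,b,d}; new: +{$,b,d}
  S: {$,b,d}  A: {$,b,d}  B: {$,b,d}  C: {$,b,d}
pass 2: (no change)
  S: {$,b,d}  A: {$,b,d}  B: {$,b,d}  C: {$,b,d}

FOLLOW(A) = ["$", "b", "d"]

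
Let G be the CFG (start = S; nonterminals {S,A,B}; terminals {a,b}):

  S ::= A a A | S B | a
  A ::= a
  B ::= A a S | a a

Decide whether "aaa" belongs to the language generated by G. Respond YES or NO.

CNF form of G:
  S -> A X2 | S B | a
  A -> a
  B -> A X1 | T0 T0
  T0 -> a
  X1 -> T0 S
  X2 -> T0 A

CYK table (by increasing span):
  [0..0]={A,S,T0}  "a"  orig:{A,S}
  [1..1]={A,S,T0}  "a"  orig:{A,S}
  [2..2]={A,S,T0}  "a"  orig:{A,S}
  [0..1]={B,X1,X2}  "aa"  orig:{B}
  [1..2]={B,X1,X2}  "aa"  orig:{B}
  [0..2]={B,S}  "aaa"

S ∈ T[0,2] ⇒ YES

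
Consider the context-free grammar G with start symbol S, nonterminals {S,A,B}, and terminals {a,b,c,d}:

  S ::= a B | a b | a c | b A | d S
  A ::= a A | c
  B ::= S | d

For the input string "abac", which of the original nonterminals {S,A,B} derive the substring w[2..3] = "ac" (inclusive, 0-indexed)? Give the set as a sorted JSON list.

CNF form of G:
  S -> T0 B | T0 T1 | T0 T2 | T1 A | T3 S
  A -> T0 A | c
  B -> T0 B | T0 T1 | T0 T2 | T1 A | T3 S | d
  T0 -> a
  T1 -> b
  T2 -> c
  T3 -> d

CYK table (by increasing span) (cells [i..j] with 2 ≤ i ≤ j ≤ 3 only):
  cell(2,2) a: {T0}  orig:{}
  cell(3,3) c: {A,T2}  orig:{A}
  cell(2,3) ac: {A,B,S}

Original NTs in T[2,3] deriving "ac": ["A", "B", "S"]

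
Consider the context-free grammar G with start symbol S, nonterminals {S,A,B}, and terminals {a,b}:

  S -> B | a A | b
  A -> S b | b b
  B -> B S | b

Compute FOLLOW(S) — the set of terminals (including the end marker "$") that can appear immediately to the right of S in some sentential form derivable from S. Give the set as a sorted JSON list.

FIRST iteration:
pass 1:
  A via A→b b: +{b}
  B via B→b: +{b}
  S via S→B: +{b}
  S via S→a A: +{a}
  FIRST[S]={a,b}  FIRST[A]={b}  FIRST[B]={b}
pass 2:
  A via A→S b: +{a}
  FIRST[S]={a,b}  FIRST[A]={a,b}  FIRST[B]={b}
pass 3: (no change)
  FIRST[S]={a,b}  FIRST[A]={a,b}  FIRST[B]={b}

Compute FOLLOW by fixpoint:
seed FOLLOW(S) with $
[1]
  A→S b: FOLLOW(S) ⊇ FIRST(b) = {b}; new: +{b}
  B→B S: FOLLOW(B) ⊇ FIRST(S) = {a,b}; new: +{a,b}
  B→B S: FOLLOW(S) ⊇ FOLLOW(B) ⊇ {a,b}; new: +{a}
  S→B: FOLLOW(B) ⊇ FOLLOW(S) ⊇ {$,a,b}; new: +{$}
  S→a A: FOLLOW(A) ⊇ FOLLOW(S) ⊇ {$,a,b}; new: +{$,a,b}
  S: {$,a,b}  A: {$,a,b}  B: {$,a,b}
[2] — fixpoint
  S: {$,a,b}  A: {$,a,b}  B: {$,a,b}

FOLLOW(S) = ["$", "a", "b"]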